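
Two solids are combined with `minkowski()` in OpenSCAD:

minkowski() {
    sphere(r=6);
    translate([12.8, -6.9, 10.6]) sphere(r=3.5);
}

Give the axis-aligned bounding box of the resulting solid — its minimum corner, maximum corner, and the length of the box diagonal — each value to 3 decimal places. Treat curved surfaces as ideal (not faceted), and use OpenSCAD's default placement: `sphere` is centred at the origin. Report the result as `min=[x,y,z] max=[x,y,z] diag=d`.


min=[3.300,-16.400,1.100] max=[22.300,2.600,20.100] diag=32.909

A = translate([12.8, -6.9, 10.6]) sphere(r=3.5) → bbox [9.3,-10.4,7.1] .. [16.3,-3.4,14.1]
B = sphere(r=6) → bbox [-6,-6,-6] .. [6,6,6]
lo = A.lo+B.lo = [9.3-6, -10.4-6, 7.1-6] = [3.300,-16.400,1.100]
hi = A.hi+B.hi = [16.3+6, -3.4+6, 14.1+6] = [22.300,2.600,20.100]
diag = √(19²+19²+19²) = √1083 = 32.909


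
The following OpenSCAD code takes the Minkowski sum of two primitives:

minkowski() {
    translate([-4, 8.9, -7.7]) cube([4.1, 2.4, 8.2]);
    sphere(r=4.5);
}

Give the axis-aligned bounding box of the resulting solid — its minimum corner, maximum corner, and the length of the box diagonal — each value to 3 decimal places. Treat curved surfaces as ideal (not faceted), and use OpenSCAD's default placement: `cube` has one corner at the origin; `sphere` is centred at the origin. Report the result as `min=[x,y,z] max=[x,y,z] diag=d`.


min=[-8.500,4.400,-12.200] max=[4.600,15.800,5.000] diag=24.442

A = translate([-4, 8.9, -7.7]) cube([4.1, 2.4, 8.2]) → bbox [-4,8.9,-7.7] .. [0.1,11.3,0.5]
B = sphere(r=4.5) → bbox [-4.5,-4.5,-4.5] .. [4.5,4.5,4.5]
lo = A.lo+B.lo = [-4-4.5, 8.9-4.5, -7.7-4.5] = [-8.500,4.400,-12.200]
hi = A.hi+B.hi = [0.1+4.5, 11.3+4.5, 0.5+4.5] = [4.600,15.800,5.000]
diag = √(13.1²+11.4²+17.2²) = √597.41 = 24.442


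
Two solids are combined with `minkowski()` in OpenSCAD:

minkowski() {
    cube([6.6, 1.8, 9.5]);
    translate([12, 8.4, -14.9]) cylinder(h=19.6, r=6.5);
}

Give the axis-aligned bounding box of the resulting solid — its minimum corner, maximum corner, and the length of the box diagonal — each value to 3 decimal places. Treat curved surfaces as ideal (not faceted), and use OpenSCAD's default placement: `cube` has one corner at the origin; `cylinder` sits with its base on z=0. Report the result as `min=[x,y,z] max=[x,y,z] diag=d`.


min=[5.500,1.900,-14.900] max=[25.100,16.700,14.200] diag=38.079

A = translate([12, 8.4, -14.9]) cylinder(h=19.6, r=6.5) → bbox [5.5,1.9,-14.9] .. [18.5,14.9,4.7]
B = cube([6.6, 1.8, 9.5]) → bbox [0,0,0] .. [6.6,1.8,9.5]
lo = A.lo+B.lo = [5.5+0, 1.9+0, -14.9+0] = [5.500,1.900,-14.900]
hi = A.hi+B.hi = [18.5+6.6, 14.9+1.8, 4.7+9.5] = [25.100,16.700,14.200]
diag = √(19.6²+14.8²+29.1²) = √1450.01 = 38.079


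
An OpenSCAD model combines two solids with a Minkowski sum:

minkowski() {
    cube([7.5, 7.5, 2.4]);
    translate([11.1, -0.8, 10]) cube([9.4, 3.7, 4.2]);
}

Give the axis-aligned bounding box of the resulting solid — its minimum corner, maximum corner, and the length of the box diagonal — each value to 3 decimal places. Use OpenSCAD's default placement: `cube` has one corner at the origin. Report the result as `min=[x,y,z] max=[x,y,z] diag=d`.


min=[11.100,-0.800,10.000] max=[28.000,10.400,16.600] diag=21.322

A = translate([11.1, -0.8, 10]) cube([9.4, 3.7, 4.2]) → bbox [11.1,-0.8,10] .. [20.5,2.9,14.2]
B = cube([7.5, 7.5, 2.4]) → bbox [0,0,0] .. [7.5,7.5,2.4]
lo = A.lo+B.lo = [11.1+0, -0.8+0, 10+0] = [11.100,-0.800,10.000]
hi = A.hi+B.hi = [20.5+7.5, 2.9+7.5, 14.2+2.4] = [28.000,10.400,16.600]
diag = √(16.9²+11.2²+6.6²) = √454.61 = 21.322


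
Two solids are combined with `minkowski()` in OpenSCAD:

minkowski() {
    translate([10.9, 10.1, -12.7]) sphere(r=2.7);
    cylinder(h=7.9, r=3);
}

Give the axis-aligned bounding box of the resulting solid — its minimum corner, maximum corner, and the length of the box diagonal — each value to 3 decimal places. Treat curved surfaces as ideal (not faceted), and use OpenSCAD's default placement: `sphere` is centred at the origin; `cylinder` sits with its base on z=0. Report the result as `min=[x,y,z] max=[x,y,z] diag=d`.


min=[5.200,4.400,-15.400] max=[16.600,15.800,-2.100] diag=20.900

A = translate([10.9, 10.1, -12.7]) sphere(r=2.7) → bbox [8.2,7.4,-15.4] .. [13.6,12.8,-10]
B = cylinder(h=7.9, r=3) → bbox [-3,-3,0] .. [3,3,7.9]
lo = A.lo+B.lo = [8.2-3, 7.4-3, -15.4+0] = [5.200,4.400,-15.400]
hi = A.hi+B.hi = [13.6+3, 12.8+3, -10+7.9] = [16.600,15.800,-2.100]
diag = √(11.4²+11.4²+13.3²) = √436.81 = 20.900


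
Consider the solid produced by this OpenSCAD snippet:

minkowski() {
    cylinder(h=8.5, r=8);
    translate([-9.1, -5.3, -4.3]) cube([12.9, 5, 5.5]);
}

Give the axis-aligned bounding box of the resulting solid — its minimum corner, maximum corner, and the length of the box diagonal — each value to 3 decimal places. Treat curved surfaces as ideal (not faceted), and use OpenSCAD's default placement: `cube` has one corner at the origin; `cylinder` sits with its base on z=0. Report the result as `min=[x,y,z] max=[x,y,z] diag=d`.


min=[-17.100,-13.300,-4.300] max=[11.800,7.700,9.700] diag=38.369

A = translate([-9.1, -5.3, -4.3]) cube([12.9, 5, 5.5]) → bbox [-9.1,-5.3,-4.3] .. [3.8,-0.3,1.2]
B = cylinder(h=8.5, r=8) → bbox [-8,-8,0] .. [8,8,8.5]
lo = A.lo+B.lo = [-9.1-8, -5.3-8, -4.3+0] = [-17.100,-13.300,-4.300]
hi = A.hi+B.hi = [3.8+8, -0.3+8, 1.2+8.5] = [11.800,7.700,9.700]
diag = √(28.9²+21²+14²) = √1472.21 = 38.369


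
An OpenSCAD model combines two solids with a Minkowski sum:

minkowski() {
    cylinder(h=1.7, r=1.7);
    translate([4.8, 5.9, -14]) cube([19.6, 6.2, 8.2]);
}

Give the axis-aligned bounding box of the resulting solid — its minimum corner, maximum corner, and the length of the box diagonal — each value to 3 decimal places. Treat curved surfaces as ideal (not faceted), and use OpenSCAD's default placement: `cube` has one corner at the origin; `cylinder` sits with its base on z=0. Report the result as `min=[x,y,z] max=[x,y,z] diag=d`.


min=[3.100,4.200,-14.000] max=[26.100,13.800,-4.100] diag=26.817

A = translate([4.8, 5.9, -14]) cube([19.6, 6.2, 8.2]) → bbox [4.8,5.9,-14] .. [24.4,12.1,-5.8]
B = cylinder(h=1.7, r=1.7) → bbox [-1.7,-1.7,0] .. [1.7,1.7,1.7]
lo = A.lo+B.lo = [4.8-1.7, 5.9-1.7, -14+0] = [3.100,4.200,-14.000]
hi = A.hi+B.hi = [24.4+1.7, 12.1+1.7, -5.8+1.7] = [26.100,13.800,-4.100]
diag = √(23²+9.6²+9.9²) = √719.17 = 26.817


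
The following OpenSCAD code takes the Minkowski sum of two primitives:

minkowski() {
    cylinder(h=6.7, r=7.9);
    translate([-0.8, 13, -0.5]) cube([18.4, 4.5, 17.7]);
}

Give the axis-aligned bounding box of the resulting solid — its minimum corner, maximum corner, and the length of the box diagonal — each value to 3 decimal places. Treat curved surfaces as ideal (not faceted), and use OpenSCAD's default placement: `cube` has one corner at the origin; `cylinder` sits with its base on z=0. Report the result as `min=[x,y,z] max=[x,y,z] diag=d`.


min=[-8.700,5.100,-0.500] max=[25.500,25.400,23.900] diag=46.659

A = translate([-0.8, 13, -0.5]) cube([18.4, 4.5, 17.7]) → bbox [-0.8,13,-0.5] .. [17.6,17.5,17.2]
B = cylinder(h=6.7, r=7.9) → bbox [-7.9,-7.9,0] .. [7.9,7.9,6.7]
lo = A.lo+B.lo = [-0.8-7.9, 13-7.9, -0.5+0] = [-8.700,5.100,-0.500]
hi = A.hi+B.hi = [17.6+7.9, 17.5+7.9, 17.2+6.7] = [25.500,25.400,23.900]
diag = √(34.2²+20.3²+24.4²) = √2177.09 = 46.659


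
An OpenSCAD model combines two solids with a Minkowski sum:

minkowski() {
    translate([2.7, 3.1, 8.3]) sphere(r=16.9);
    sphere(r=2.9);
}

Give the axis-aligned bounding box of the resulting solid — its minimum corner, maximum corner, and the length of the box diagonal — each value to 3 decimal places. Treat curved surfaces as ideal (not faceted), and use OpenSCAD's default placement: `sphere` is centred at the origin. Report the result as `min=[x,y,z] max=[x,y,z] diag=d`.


A = translate([2.7, 3.1, 8.3]) sphere(r=16.9) → bbox [-14.2,-13.8,-8.6] .. [19.6,20,25.2]
B = sphere(r=2.9) → bbox [-2.9,-2.9,-2.9] .. [2.9,2.9,2.9]
lo = A.lo+B.lo = [-14.2-2.9, -13.8-2.9, -8.6-2.9] = [-17.100,-16.700,-11.500]
hi = A.hi+B.hi = [19.6+2.9, 20+2.9, 25.2+2.9] = [22.500,22.900,28.100]
diag = √(39.6²+39.6²+39.6²) = √4704.48 = 68.589

min=[-17.100,-16.700,-11.500] max=[22.500,22.900,28.100] diag=68.589


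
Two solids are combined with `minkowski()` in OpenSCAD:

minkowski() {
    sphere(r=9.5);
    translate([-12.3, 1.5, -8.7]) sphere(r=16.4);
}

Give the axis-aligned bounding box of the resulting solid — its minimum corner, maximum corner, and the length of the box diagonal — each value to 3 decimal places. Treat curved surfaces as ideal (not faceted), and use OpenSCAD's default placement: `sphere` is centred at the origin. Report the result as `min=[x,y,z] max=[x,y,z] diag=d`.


A = translate([-12.3, 1.5, -8.7]) sphere(r=16.4) → bbox [-28.7,-14.9,-25.1] .. [4.1,17.9,7.7]
B = sphere(r=9.5) → bbox [-9.5,-9.5,-9.5] .. [9.5,9.5,9.5]
lo = A.lo+B.lo = [-28.7-9.5, -14.9-9.5, -25.1-9.5] = [-38.200,-24.400,-34.600]
hi = A.hi+B.hi = [4.1+9.5, 17.9+9.5, 7.7+9.5] = [13.600,27.400,17.200]
diag = √(51.8²+51.8²+51.8²) = √8049.72 = 89.720

min=[-38.200,-24.400,-34.600] max=[13.600,27.400,17.200] diag=89.720


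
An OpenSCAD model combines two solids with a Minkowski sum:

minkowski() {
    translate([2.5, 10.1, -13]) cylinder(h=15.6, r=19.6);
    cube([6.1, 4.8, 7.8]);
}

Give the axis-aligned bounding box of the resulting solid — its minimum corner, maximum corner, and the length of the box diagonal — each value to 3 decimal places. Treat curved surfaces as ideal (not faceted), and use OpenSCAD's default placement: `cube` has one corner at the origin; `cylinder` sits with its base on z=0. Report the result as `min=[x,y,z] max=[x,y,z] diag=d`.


A = translate([2.5, 10.1, -13]) cylinder(h=15.6, r=19.6) → bbox [-17.1,-9.5,-13] .. [22.1,29.7,2.6]
B = cube([6.1, 4.8, 7.8]) → bbox [0,0,0] .. [6.1,4.8,7.8]
lo = A.lo+B.lo = [-17.1+0, -9.5+0, -13+0] = [-17.100,-9.500,-13.000]
hi = A.hi+B.hi = [22.1+6.1, 29.7+4.8, 2.6+7.8] = [28.200,34.500,10.400]
diag = √(45.3²+44²+23.4²) = √4535.65 = 67.347

min=[-17.100,-9.500,-13.000] max=[28.200,34.500,10.400] diag=67.347


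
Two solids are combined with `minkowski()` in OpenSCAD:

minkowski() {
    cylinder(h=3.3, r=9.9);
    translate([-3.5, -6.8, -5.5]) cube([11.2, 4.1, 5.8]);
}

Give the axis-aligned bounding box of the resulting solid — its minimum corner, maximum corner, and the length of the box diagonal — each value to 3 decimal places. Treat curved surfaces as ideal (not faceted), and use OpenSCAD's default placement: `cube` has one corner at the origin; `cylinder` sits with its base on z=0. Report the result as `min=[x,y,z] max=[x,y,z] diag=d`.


A = translate([-3.5, -6.8, -5.5]) cube([11.2, 4.1, 5.8]) → bbox [-3.5,-6.8,-5.5] .. [7.7,-2.7,0.3]
B = cylinder(h=3.3, r=9.9) → bbox [-9.9,-9.9,0] .. [9.9,9.9,3.3]
lo = A.lo+B.lo = [-3.5-9.9, -6.8-9.9, -5.5+0] = [-13.400,-16.700,-5.500]
hi = A.hi+B.hi = [7.7+9.9, -2.7+9.9, 0.3+3.3] = [17.600,7.200,3.600]
diag = √(31²+23.9²+9.1²) = √1615.02 = 40.187

min=[-13.400,-16.700,-5.500] max=[17.600,7.200,3.600] diag=40.187


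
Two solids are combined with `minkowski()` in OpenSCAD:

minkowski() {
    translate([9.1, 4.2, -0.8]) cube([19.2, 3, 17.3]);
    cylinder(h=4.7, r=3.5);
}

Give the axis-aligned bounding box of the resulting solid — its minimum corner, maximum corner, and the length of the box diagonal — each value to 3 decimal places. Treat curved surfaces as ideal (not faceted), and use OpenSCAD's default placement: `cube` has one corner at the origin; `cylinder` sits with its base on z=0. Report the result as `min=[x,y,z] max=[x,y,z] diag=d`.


A = translate([9.1, 4.2, -0.8]) cube([19.2, 3, 17.3]) → bbox [9.1,4.2,-0.8] .. [28.3,7.2,16.5]
B = cylinder(h=4.7, r=3.5) → bbox [-3.5,-3.5,0] .. [3.5,3.5,4.7]
lo = A.lo+B.lo = [9.1-3.5, 4.2-3.5, -0.8+0] = [5.600,0.700,-0.800]
hi = A.hi+B.hi = [28.3+3.5, 7.2+3.5, 16.5+4.7] = [31.800,10.700,21.200]
diag = √(26.2²+10²+22²) = √1270.44 = 35.643

min=[5.600,0.700,-0.800] max=[31.800,10.700,21.200] diag=35.643


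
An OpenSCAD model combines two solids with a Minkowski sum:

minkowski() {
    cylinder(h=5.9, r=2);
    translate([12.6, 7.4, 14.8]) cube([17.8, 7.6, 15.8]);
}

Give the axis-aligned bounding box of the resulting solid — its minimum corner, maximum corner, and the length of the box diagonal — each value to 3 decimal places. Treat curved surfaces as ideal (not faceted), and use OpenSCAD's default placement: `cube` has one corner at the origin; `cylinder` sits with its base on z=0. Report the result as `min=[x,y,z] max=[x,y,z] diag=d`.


min=[10.600,5.400,14.800] max=[32.400,17.000,36.500] diag=32.874

A = translate([12.6, 7.4, 14.8]) cube([17.8, 7.6, 15.8]) → bbox [12.6,7.4,14.8] .. [30.4,15,30.6]
B = cylinder(h=5.9, r=2) → bbox [-2,-2,0] .. [2,2,5.9]
lo = A.lo+B.lo = [12.6-2, 7.4-2, 14.8+0] = [10.600,5.400,14.800]
hi = A.hi+B.hi = [30.4+2, 15+2, 30.6+5.9] = [32.400,17.000,36.500]
diag = √(21.8²+11.6²+21.7²) = √1080.69 = 32.874


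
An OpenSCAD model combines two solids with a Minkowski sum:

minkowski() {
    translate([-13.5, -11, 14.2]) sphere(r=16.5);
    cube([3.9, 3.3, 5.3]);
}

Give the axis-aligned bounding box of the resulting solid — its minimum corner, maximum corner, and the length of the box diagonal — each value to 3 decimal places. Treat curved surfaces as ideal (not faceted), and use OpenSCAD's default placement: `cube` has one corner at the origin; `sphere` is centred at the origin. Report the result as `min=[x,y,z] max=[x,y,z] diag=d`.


A = translate([-13.5, -11, 14.2]) sphere(r=16.5) → bbox [-30,-27.5,-2.3] .. [3,5.5,30.7]
B = cube([3.9, 3.3, 5.3]) → bbox [0,0,0] .. [3.9,3.3,5.3]
lo = A.lo+B.lo = [-30+0, -27.5+0, -2.3+0] = [-30.000,-27.500,-2.300]
hi = A.hi+B.hi = [3+3.9, 5.5+3.3, 30.7+5.3] = [6.900,8.800,36.000]
diag = √(36.9²+36.3²+38.3²) = √4146.19 = 64.391

min=[-30.000,-27.500,-2.300] max=[6.900,8.800,36.000] diag=64.391


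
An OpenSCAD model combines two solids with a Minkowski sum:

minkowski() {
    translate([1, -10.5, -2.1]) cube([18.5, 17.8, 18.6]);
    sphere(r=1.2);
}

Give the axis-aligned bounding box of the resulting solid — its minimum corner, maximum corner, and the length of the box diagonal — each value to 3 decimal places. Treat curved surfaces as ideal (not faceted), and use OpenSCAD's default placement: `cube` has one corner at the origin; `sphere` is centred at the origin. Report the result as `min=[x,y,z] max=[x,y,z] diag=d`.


min=[-0.200,-11.700,-3.300] max=[20.700,8.500,17.700] diag=35.859

A = translate([1, -10.5, -2.1]) cube([18.5, 17.8, 18.6]) → bbox [1,-10.5,-2.1] .. [19.5,7.3,16.5]
B = sphere(r=1.2) → bbox [-1.2,-1.2,-1.2] .. [1.2,1.2,1.2]
lo = A.lo+B.lo = [1-1.2, -10.5-1.2, -2.1-1.2] = [-0.200,-11.700,-3.300]
hi = A.hi+B.hi = [19.5+1.2, 7.3+1.2, 16.5+1.2] = [20.700,8.500,17.700]
diag = √(20.9²+20.2²+21²) = √1285.85 = 35.859


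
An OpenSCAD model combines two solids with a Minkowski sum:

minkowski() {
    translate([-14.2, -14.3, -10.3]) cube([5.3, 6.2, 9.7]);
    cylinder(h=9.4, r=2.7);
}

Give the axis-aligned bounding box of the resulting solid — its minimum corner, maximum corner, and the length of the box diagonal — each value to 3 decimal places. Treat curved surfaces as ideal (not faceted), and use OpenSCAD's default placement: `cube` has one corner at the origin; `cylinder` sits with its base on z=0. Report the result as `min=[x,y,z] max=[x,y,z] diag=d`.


min=[-16.900,-17.000,-10.300] max=[-6.200,-5.400,8.800] diag=24.776

A = translate([-14.2, -14.3, -10.3]) cube([5.3, 6.2, 9.7]) → bbox [-14.2,-14.3,-10.3] .. [-8.9,-8.1,-0.6]
B = cylinder(h=9.4, r=2.7) → bbox [-2.7,-2.7,0] .. [2.7,2.7,9.4]
lo = A.lo+B.lo = [-14.2-2.7, -14.3-2.7, -10.3+0] = [-16.900,-17.000,-10.300]
hi = A.hi+B.hi = [-8.9+2.7, -8.1+2.7, -0.6+9.4] = [-6.200,-5.400,8.800]
diag = √(10.7²+11.6²+19.1²) = √613.86 = 24.776


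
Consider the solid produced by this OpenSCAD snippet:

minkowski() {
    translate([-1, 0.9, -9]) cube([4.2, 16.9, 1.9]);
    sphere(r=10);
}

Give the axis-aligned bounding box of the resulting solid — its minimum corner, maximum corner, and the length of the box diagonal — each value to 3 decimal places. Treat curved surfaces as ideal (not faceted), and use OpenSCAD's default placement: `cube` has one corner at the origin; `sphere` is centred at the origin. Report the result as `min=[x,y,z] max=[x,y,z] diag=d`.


A = translate([-1, 0.9, -9]) cube([4.2, 16.9, 1.9]) → bbox [-1,0.9,-9] .. [3.2,17.8,-7.1]
B = sphere(r=10) → bbox [-10,-10,-10] .. [10,10,10]
lo = A.lo+B.lo = [-1-10, 0.9-10, -9-10] = [-11.000,-9.100,-19.000]
hi = A.hi+B.hi = [3.2+10, 17.8+10, -7.1+10] = [13.200,27.800,2.900]
diag = √(24.2²+36.9²+21.9²) = √2426.86 = 49.263

min=[-11.000,-9.100,-19.000] max=[13.200,27.800,2.900] diag=49.263


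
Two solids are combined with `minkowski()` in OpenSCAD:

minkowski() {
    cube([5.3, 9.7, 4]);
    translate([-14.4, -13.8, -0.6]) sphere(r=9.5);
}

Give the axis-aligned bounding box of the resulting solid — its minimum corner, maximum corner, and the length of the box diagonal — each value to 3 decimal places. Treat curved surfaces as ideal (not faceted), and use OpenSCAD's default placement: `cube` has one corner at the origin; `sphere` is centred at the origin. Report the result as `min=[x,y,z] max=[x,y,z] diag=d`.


A = translate([-14.4, -13.8, -0.6]) sphere(r=9.5) → bbox [-23.9,-23.3,-10.1] .. [-4.9,-4.3,8.9]
B = cube([5.3, 9.7, 4]) → bbox [0,0,0] .. [5.3,9.7,4]
lo = A.lo+B.lo = [-23.9+0, -23.3+0, -10.1+0] = [-23.900,-23.300,-10.100]
hi = A.hi+B.hi = [-4.9+5.3, -4.3+9.7, 8.9+4] = [0.400,5.400,12.900]
diag = √(24.3²+28.7²+23²) = √1943.18 = 44.082

min=[-23.900,-23.300,-10.100] max=[0.400,5.400,12.900] diag=44.082


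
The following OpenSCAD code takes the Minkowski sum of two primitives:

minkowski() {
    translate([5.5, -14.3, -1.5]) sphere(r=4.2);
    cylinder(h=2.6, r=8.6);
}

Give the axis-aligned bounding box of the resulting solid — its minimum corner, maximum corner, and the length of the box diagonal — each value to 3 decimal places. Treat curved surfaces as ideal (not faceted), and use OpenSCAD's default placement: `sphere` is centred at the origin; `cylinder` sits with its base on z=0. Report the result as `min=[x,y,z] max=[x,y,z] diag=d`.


A = translate([5.5, -14.3, -1.5]) sphere(r=4.2) → bbox [1.3,-18.5,-5.7] .. [9.7,-10.1,2.7]
B = cylinder(h=2.6, r=8.6) → bbox [-8.6,-8.6,0] .. [8.6,8.6,2.6]
lo = A.lo+B.lo = [1.3-8.6, -18.5-8.6, -5.7+0] = [-7.300,-27.100,-5.700]
hi = A.hi+B.hi = [9.7+8.6, -10.1+8.6, 2.7+2.6] = [18.300,-1.500,5.300]
diag = √(25.6²+25.6²+11²) = √1431.72 = 37.838

min=[-7.300,-27.100,-5.700] max=[18.300,-1.500,5.300] diag=37.838


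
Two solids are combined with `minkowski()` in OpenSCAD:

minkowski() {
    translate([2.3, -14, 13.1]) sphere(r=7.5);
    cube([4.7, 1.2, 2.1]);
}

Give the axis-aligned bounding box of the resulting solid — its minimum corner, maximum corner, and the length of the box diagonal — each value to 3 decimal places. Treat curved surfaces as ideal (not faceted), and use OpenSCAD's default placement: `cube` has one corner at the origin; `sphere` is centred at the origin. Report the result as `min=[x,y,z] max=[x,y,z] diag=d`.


A = translate([2.3, -14, 13.1]) sphere(r=7.5) → bbox [-5.2,-21.5,5.6] .. [9.8,-6.5,20.6]
B = cube([4.7, 1.2, 2.1]) → bbox [0,0,0] .. [4.7,1.2,2.1]
lo = A.lo+B.lo = [-5.2+0, -21.5+0, 5.6+0] = [-5.200,-21.500,5.600]
hi = A.hi+B.hi = [9.8+4.7, -6.5+1.2, 20.6+2.1] = [14.500,-5.300,22.700]
diag = √(19.7²+16.2²+17.1²) = √942.94 = 30.707

min=[-5.200,-21.500,5.600] max=[14.500,-5.300,22.700] diag=30.707


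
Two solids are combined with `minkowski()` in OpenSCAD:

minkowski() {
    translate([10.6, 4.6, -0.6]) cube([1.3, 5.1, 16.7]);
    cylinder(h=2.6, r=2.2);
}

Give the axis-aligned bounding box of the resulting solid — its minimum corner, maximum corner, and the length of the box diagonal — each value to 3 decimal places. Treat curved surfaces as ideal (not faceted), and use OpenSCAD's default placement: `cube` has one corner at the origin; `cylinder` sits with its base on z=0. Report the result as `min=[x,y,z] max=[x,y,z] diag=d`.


A = translate([10.6, 4.6, -0.6]) cube([1.3, 5.1, 16.7]) → bbox [10.6,4.6,-0.6] .. [11.9,9.7,16.1]
B = cylinder(h=2.6, r=2.2) → bbox [-2.2,-2.2,0] .. [2.2,2.2,2.6]
lo = A.lo+B.lo = [10.6-2.2, 4.6-2.2, -0.6+0] = [8.400,2.400,-0.600]
hi = A.hi+B.hi = [11.9+2.2, 9.7+2.2, 16.1+2.6] = [14.100,11.900,18.700]
diag = √(5.7²+9.5²+19.3²) = √495.23 = 22.254

min=[8.400,2.400,-0.600] max=[14.100,11.900,18.700] diag=22.254


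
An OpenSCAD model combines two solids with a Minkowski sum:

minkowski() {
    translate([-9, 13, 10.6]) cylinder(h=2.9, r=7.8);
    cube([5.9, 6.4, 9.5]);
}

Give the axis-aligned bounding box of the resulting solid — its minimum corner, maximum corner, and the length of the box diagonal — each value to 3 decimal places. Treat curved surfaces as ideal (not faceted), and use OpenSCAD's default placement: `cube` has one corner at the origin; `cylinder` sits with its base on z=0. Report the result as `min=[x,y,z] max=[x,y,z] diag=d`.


min=[-16.800,5.200,10.600] max=[4.700,27.200,23.000] diag=33.166

A = translate([-9, 13, 10.6]) cylinder(h=2.9, r=7.8) → bbox [-16.8,5.2,10.6] .. [-1.2,20.8,13.5]
B = cube([5.9, 6.4, 9.5]) → bbox [0,0,0] .. [5.9,6.4,9.5]
lo = A.lo+B.lo = [-16.8+0, 5.2+0, 10.6+0] = [-16.800,5.200,10.600]
hi = A.hi+B.hi = [-1.2+5.9, 20.8+6.4, 13.5+9.5] = [4.700,27.200,23.000]
diag = √(21.5²+22²+12.4²) = √1100.01 = 33.166


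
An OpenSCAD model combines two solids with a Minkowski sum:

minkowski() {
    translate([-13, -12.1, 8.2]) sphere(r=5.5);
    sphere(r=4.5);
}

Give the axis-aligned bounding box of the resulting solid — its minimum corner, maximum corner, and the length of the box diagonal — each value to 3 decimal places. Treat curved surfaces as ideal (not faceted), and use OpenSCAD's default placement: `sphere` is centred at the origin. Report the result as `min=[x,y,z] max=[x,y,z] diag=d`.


min=[-23.000,-22.100,-1.800] max=[-3.000,-2.100,18.200] diag=34.641

A = translate([-13, -12.1, 8.2]) sphere(r=5.5) → bbox [-18.5,-17.6,2.7] .. [-7.5,-6.6,13.7]
B = sphere(r=4.5) → bbox [-4.5,-4.5,-4.5] .. [4.5,4.5,4.5]
lo = A.lo+B.lo = [-18.5-4.5, -17.6-4.5, 2.7-4.5] = [-23.000,-22.100,-1.800]
hi = A.hi+B.hi = [-7.5+4.5, -6.6+4.5, 13.7+4.5] = [-3.000,-2.100,18.200]
diag = √(20²+20²+20²) = √1200 = 34.641


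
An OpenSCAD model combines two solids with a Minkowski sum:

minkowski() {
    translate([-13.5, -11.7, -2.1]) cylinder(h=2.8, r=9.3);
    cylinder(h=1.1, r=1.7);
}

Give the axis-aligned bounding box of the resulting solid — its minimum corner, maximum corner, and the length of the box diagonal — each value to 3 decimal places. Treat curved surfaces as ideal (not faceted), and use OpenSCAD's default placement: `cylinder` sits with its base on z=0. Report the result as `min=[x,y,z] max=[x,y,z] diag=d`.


A = translate([-13.5, -11.7, -2.1]) cylinder(h=2.8, r=9.3) → bbox [-22.8,-21,-2.1] .. [-4.2,-2.4,0.7]
B = cylinder(h=1.1, r=1.7) → bbox [-1.7,-1.7,0] .. [1.7,1.7,1.1]
lo = A.lo+B.lo = [-22.8-1.7, -21-1.7, -2.1+0] = [-24.500,-22.700,-2.100]
hi = A.hi+B.hi = [-4.2+1.7, -2.4+1.7, 0.7+1.1] = [-2.500,-0.700,1.800]
diag = √(22²+22²+3.9²) = √983.21 = 31.356

min=[-24.500,-22.700,-2.100] max=[-2.500,-0.700,1.800] diag=31.356


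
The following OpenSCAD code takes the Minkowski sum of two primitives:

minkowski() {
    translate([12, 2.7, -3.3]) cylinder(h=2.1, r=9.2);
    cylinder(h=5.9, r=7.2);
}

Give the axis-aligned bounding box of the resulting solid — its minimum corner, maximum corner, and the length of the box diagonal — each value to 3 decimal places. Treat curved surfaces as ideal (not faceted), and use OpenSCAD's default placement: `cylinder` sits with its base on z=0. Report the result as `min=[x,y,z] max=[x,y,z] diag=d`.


A = translate([12, 2.7, -3.3]) cylinder(h=2.1, r=9.2) → bbox [2.8,-6.5,-3.3] .. [21.2,11.9,-1.2]
B = cylinder(h=5.9, r=7.2) → bbox [-7.2,-7.2,0] .. [7.2,7.2,5.9]
lo = A.lo+B.lo = [2.8-7.2, -6.5-7.2, -3.3+0] = [-4.400,-13.700,-3.300]
hi = A.hi+B.hi = [21.2+7.2, 11.9+7.2, -1.2+5.9] = [28.400,19.100,4.700]
diag = √(32.8²+32.8²+8²) = √2215.68 = 47.071

min=[-4.400,-13.700,-3.300] max=[28.400,19.100,4.700] diag=47.071


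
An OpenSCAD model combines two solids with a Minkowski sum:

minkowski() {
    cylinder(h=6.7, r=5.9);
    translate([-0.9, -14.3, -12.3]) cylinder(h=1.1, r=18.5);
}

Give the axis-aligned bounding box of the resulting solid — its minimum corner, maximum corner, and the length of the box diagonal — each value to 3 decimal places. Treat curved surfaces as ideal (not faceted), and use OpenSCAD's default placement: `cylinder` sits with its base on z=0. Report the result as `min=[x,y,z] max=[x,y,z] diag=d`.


A = translate([-0.9, -14.3, -12.3]) cylinder(h=1.1, r=18.5) → bbox [-19.4,-32.8,-12.3] .. [17.6,4.2,-11.2]
B = cylinder(h=6.7, r=5.9) → bbox [-5.9,-5.9,0] .. [5.9,5.9,6.7]
lo = A.lo+B.lo = [-19.4-5.9, -32.8-5.9, -12.3+0] = [-25.300,-38.700,-12.300]
hi = A.hi+B.hi = [17.6+5.9, 4.2+5.9, -11.2+6.7] = [23.500,10.100,-4.500]
diag = √(48.8²+48.8²+7.8²) = √4823.72 = 69.453

min=[-25.300,-38.700,-12.300] max=[23.500,10.100,-4.500] diag=69.453


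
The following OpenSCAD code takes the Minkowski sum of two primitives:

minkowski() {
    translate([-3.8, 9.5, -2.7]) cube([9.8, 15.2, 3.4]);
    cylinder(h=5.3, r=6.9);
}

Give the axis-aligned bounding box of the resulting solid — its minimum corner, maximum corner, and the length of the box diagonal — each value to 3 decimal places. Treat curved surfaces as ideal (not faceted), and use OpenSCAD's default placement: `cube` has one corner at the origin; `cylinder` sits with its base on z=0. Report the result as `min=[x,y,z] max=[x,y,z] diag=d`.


min=[-10.700,2.600,-2.700] max=[12.900,31.600,6.000] diag=38.388

A = translate([-3.8, 9.5, -2.7]) cube([9.8, 15.2, 3.4]) → bbox [-3.8,9.5,-2.7] .. [6,24.7,0.7]
B = cylinder(h=5.3, r=6.9) → bbox [-6.9,-6.9,0] .. [6.9,6.9,5.3]
lo = A.lo+B.lo = [-3.8-6.9, 9.5-6.9, -2.7+0] = [-10.700,2.600,-2.700]
hi = A.hi+B.hi = [6+6.9, 24.7+6.9, 0.7+5.3] = [12.900,31.600,6.000]
diag = √(23.6²+29²+8.7²) = √1473.65 = 38.388


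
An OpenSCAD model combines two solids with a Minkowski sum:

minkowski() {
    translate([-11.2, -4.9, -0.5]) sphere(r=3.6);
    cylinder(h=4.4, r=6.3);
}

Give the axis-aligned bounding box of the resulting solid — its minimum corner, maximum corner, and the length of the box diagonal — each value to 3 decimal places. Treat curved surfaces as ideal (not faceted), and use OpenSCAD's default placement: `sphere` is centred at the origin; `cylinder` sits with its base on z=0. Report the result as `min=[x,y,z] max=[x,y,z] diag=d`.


min=[-21.100,-14.800,-4.100] max=[-1.300,5.000,7.500] diag=30.309

A = translate([-11.2, -4.9, -0.5]) sphere(r=3.6) → bbox [-14.8,-8.5,-4.1] .. [-7.6,-1.3,3.1]
B = cylinder(h=4.4, r=6.3) → bbox [-6.3,-6.3,0] .. [6.3,6.3,4.4]
lo = A.lo+B.lo = [-14.8-6.3, -8.5-6.3, -4.1+0] = [-21.100,-14.800,-4.100]
hi = A.hi+B.hi = [-7.6+6.3, -1.3+6.3, 3.1+4.4] = [-1.300,5.000,7.500]
diag = √(19.8²+19.8²+11.6²) = √918.64 = 30.309


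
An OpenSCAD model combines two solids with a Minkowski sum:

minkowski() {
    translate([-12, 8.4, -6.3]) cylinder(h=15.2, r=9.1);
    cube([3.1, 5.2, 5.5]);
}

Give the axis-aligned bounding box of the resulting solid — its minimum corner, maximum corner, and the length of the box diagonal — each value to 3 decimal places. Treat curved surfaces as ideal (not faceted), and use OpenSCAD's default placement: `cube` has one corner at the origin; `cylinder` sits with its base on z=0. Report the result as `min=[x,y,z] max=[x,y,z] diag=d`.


min=[-21.100,-0.700,-6.300] max=[0.200,22.700,14.400] diag=37.812

A = translate([-12, 8.4, -6.3]) cylinder(h=15.2, r=9.1) → bbox [-21.1,-0.7,-6.3] .. [-2.9,17.5,8.9]
B = cube([3.1, 5.2, 5.5]) → bbox [0,0,0] .. [3.1,5.2,5.5]
lo = A.lo+B.lo = [-21.1+0, -0.7+0, -6.3+0] = [-21.100,-0.700,-6.300]
hi = A.hi+B.hi = [-2.9+3.1, 17.5+5.2, 8.9+5.5] = [0.200,22.700,14.400]
diag = √(21.3²+23.4²+20.7²) = √1429.74 = 37.812


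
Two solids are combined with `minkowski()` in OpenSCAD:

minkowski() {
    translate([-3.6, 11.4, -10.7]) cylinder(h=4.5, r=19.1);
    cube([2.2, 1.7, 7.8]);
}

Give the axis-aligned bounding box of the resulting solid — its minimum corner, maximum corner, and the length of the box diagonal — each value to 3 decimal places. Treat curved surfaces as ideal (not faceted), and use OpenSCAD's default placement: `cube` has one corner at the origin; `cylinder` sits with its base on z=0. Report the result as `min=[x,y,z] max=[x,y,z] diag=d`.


A = translate([-3.6, 11.4, -10.7]) cylinder(h=4.5, r=19.1) → bbox [-22.7,-7.7,-10.7] .. [15.5,30.5,-6.2]
B = cube([2.2, 1.7, 7.8]) → bbox [0,0,0] .. [2.2,1.7,7.8]
lo = A.lo+B.lo = [-22.7+0, -7.7+0, -10.7+0] = [-22.700,-7.700,-10.700]
hi = A.hi+B.hi = [15.5+2.2, 30.5+1.7, -6.2+7.8] = [17.700,32.200,1.600]
diag = √(40.4²+39.9²+12.3²) = √3375.46 = 58.099

min=[-22.700,-7.700,-10.700] max=[17.700,32.200,1.600] diag=58.099


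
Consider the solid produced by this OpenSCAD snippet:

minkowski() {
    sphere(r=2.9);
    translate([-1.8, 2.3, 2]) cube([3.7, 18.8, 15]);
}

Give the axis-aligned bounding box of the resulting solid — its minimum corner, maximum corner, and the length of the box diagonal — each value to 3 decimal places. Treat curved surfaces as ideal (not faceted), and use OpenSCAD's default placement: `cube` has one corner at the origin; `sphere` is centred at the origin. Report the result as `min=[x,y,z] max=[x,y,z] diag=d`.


min=[-4.700,-0.600,-0.900] max=[4.800,24.000,19.900] diag=33.586

A = translate([-1.8, 2.3, 2]) cube([3.7, 18.8, 15]) → bbox [-1.8,2.3,2] .. [1.9,21.1,17]
B = sphere(r=2.9) → bbox [-2.9,-2.9,-2.9] .. [2.9,2.9,2.9]
lo = A.lo+B.lo = [-1.8-2.9, 2.3-2.9, 2-2.9] = [-4.700,-0.600,-0.900]
hi = A.hi+B.hi = [1.9+2.9, 21.1+2.9, 17+2.9] = [4.800,24.000,19.900]
diag = √(9.5²+24.6²+20.8²) = √1128.05 = 33.586


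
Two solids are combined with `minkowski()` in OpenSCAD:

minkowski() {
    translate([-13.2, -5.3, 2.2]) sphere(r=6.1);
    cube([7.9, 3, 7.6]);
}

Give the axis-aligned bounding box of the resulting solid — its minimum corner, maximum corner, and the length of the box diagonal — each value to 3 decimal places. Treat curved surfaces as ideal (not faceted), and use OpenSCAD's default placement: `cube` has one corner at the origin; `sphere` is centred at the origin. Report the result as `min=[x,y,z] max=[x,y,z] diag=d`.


min=[-19.300,-11.400,-3.900] max=[0.800,3.800,15.900] diag=32.048

A = translate([-13.2, -5.3, 2.2]) sphere(r=6.1) → bbox [-19.3,-11.4,-3.9] .. [-7.1,0.8,8.3]
B = cube([7.9, 3, 7.6]) → bbox [0,0,0] .. [7.9,3,7.6]
lo = A.lo+B.lo = [-19.3+0, -11.4+0, -3.9+0] = [-19.300,-11.400,-3.900]
hi = A.hi+B.hi = [-7.1+7.9, 0.8+3, 8.3+7.6] = [0.800,3.800,15.900]
diag = √(20.1²+15.2²+19.8²) = √1027.09 = 32.048


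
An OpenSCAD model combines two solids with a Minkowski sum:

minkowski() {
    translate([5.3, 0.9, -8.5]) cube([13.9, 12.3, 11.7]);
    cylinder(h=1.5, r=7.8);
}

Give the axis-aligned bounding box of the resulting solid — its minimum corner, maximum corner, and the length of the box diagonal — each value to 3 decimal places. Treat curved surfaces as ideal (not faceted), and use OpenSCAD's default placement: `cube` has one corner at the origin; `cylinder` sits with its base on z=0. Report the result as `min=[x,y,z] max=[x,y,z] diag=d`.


min=[-2.500,-6.900,-8.500] max=[27.000,21.000,4.700] diag=42.695

A = translate([5.3, 0.9, -8.5]) cube([13.9, 12.3, 11.7]) → bbox [5.3,0.9,-8.5] .. [19.2,13.2,3.2]
B = cylinder(h=1.5, r=7.8) → bbox [-7.8,-7.8,0] .. [7.8,7.8,1.5]
lo = A.lo+B.lo = [5.3-7.8, 0.9-7.8, -8.5+0] = [-2.500,-6.900,-8.500]
hi = A.hi+B.hi = [19.2+7.8, 13.2+7.8, 3.2+1.5] = [27.000,21.000,4.700]
diag = √(29.5²+27.9²+13.2²) = √1822.9 = 42.695


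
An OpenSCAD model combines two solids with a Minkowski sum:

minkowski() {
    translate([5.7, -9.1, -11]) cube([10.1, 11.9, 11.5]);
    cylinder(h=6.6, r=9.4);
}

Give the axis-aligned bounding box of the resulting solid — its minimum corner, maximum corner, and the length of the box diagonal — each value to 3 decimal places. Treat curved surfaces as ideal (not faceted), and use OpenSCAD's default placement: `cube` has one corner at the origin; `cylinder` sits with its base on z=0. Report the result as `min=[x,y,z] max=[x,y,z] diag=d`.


A = translate([5.7, -9.1, -11]) cube([10.1, 11.9, 11.5]) → bbox [5.7,-9.1,-11] .. [15.8,2.8,0.5]
B = cylinder(h=6.6, r=9.4) → bbox [-9.4,-9.4,0] .. [9.4,9.4,6.6]
lo = A.lo+B.lo = [5.7-9.4, -9.1-9.4, -11+0] = [-3.700,-18.500,-11.000]
hi = A.hi+B.hi = [15.8+9.4, 2.8+9.4, 0.5+6.6] = [25.200,12.200,7.100]
diag = √(28.9²+30.7²+18.1²) = √2105.31 = 45.884

min=[-3.700,-18.500,-11.000] max=[25.200,12.200,7.100] diag=45.884


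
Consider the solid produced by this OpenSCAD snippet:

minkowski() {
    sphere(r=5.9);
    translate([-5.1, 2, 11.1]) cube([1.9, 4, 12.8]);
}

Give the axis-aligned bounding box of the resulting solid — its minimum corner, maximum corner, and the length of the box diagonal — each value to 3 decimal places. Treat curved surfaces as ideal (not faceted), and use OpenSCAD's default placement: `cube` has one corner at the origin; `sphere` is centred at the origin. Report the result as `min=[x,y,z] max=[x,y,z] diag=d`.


min=[-11.000,-3.900,5.200] max=[2.700,11.900,29.800] diag=32.288

A = translate([-5.1, 2, 11.1]) cube([1.9, 4, 12.8]) → bbox [-5.1,2,11.1] .. [-3.2,6,23.9]
B = sphere(r=5.9) → bbox [-5.9,-5.9,-5.9] .. [5.9,5.9,5.9]
lo = A.lo+B.lo = [-5.1-5.9, 2-5.9, 11.1-5.9] = [-11.000,-3.900,5.200]
hi = A.hi+B.hi = [-3.2+5.9, 6+5.9, 23.9+5.9] = [2.700,11.900,29.800]
diag = √(13.7²+15.8²+24.6²) = √1042.49 = 32.288


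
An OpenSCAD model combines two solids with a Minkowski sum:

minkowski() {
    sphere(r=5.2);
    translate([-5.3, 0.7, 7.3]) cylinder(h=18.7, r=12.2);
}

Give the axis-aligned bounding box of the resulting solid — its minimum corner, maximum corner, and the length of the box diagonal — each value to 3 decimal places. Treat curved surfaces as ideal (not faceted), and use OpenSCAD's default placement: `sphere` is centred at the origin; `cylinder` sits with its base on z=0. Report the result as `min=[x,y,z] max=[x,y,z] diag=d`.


min=[-22.700,-16.700,2.100] max=[12.100,18.100,31.200] diag=57.174

A = translate([-5.3, 0.7, 7.3]) cylinder(h=18.7, r=12.2) → bbox [-17.5,-11.5,7.3] .. [6.9,12.9,26]
B = sphere(r=5.2) → bbox [-5.2,-5.2,-5.2] .. [5.2,5.2,5.2]
lo = A.lo+B.lo = [-17.5-5.2, -11.5-5.2, 7.3-5.2] = [-22.700,-16.700,2.100]
hi = A.hi+B.hi = [6.9+5.2, 12.9+5.2, 26+5.2] = [12.100,18.100,31.200]
diag = √(34.8²+34.8²+29.1²) = √3268.89 = 57.174


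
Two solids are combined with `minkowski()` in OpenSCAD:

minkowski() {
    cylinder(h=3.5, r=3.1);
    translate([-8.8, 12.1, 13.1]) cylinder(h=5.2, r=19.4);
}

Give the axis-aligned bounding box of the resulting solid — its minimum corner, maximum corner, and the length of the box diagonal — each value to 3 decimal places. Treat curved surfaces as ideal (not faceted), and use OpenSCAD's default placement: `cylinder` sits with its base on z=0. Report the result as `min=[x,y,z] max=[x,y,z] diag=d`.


min=[-31.300,-10.400,13.100] max=[13.700,34.600,21.800] diag=64.232

A = translate([-8.8, 12.1, 13.1]) cylinder(h=5.2, r=19.4) → bbox [-28.2,-7.3,13.1] .. [10.6,31.5,18.3]
B = cylinder(h=3.5, r=3.1) → bbox [-3.1,-3.1,0] .. [3.1,3.1,3.5]
lo = A.lo+B.lo = [-28.2-3.1, -7.3-3.1, 13.1+0] = [-31.300,-10.400,13.100]
hi = A.hi+B.hi = [10.6+3.1, 31.5+3.1, 18.3+3.5] = [13.700,34.600,21.800]
diag = √(45²+45²+8.7²) = √4125.69 = 64.232


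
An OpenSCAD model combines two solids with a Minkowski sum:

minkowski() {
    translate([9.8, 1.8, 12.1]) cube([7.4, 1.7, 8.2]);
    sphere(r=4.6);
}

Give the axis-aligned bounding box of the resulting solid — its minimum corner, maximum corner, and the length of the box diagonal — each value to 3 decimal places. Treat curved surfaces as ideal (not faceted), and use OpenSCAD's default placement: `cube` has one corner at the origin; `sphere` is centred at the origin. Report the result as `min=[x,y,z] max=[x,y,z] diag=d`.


A = translate([9.8, 1.8, 12.1]) cube([7.4, 1.7, 8.2]) → bbox [9.8,1.8,12.1] .. [17.2,3.5,20.3]
B = sphere(r=4.6) → bbox [-4.6,-4.6,-4.6] .. [4.6,4.6,4.6]
lo = A.lo+B.lo = [9.8-4.6, 1.8-4.6, 12.1-4.6] = [5.200,-2.800,7.500]
hi = A.hi+B.hi = [17.2+4.6, 3.5+4.6, 20.3+4.6] = [21.800,8.100,24.900]
diag = √(16.6²+10.9²+17.4²) = √697.13 = 26.403

min=[5.200,-2.800,7.500] max=[21.800,8.100,24.900] diag=26.403


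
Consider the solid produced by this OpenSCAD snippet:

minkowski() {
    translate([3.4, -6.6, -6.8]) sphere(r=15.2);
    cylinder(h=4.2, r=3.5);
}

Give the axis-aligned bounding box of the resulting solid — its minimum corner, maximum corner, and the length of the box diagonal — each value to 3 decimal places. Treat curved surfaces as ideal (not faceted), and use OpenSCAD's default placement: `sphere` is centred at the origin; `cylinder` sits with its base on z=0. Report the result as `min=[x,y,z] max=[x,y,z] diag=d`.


min=[-15.300,-25.300,-22.000] max=[22.100,12.100,12.600] diag=63.203

A = translate([3.4, -6.6, -6.8]) sphere(r=15.2) → bbox [-11.8,-21.8,-22] .. [18.6,8.6,8.4]
B = cylinder(h=4.2, r=3.5) → bbox [-3.5,-3.5,0] .. [3.5,3.5,4.2]
lo = A.lo+B.lo = [-11.8-3.5, -21.8-3.5, -22+0] = [-15.300,-25.300,-22.000]
hi = A.hi+B.hi = [18.6+3.5, 8.6+3.5, 8.4+4.2] = [22.100,12.100,12.600]
diag = √(37.4²+37.4²+34.6²) = √3994.68 = 63.203


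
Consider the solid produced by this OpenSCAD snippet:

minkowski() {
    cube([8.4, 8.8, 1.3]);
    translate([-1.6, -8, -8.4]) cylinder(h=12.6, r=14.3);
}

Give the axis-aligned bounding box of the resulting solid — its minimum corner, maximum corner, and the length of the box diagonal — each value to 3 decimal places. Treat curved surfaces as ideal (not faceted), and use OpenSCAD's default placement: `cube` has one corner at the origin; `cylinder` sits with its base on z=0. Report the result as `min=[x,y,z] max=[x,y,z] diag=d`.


min=[-15.900,-22.300,-8.400] max=[21.100,15.100,5.500] diag=54.415

A = translate([-1.6, -8, -8.4]) cylinder(h=12.6, r=14.3) → bbox [-15.9,-22.3,-8.4] .. [12.7,6.3,4.2]
B = cube([8.4, 8.8, 1.3]) → bbox [0,0,0] .. [8.4,8.8,1.3]
lo = A.lo+B.lo = [-15.9+0, -22.3+0, -8.4+0] = [-15.900,-22.300,-8.400]
hi = A.hi+B.hi = [12.7+8.4, 6.3+8.8, 4.2+1.3] = [21.100,15.100,5.500]
diag = √(37²+37.4²+13.9²) = √2960.97 = 54.415


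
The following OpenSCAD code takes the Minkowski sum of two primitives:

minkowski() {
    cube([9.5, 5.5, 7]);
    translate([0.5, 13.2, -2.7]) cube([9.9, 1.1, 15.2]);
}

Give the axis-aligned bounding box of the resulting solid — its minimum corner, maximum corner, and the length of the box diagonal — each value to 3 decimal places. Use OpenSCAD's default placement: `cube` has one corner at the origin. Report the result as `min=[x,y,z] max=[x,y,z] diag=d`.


min=[0.500,13.200,-2.700] max=[19.900,19.800,19.500] diag=30.212

A = translate([0.5, 13.2, -2.7]) cube([9.9, 1.1, 15.2]) → bbox [0.5,13.2,-2.7] .. [10.4,14.3,12.5]
B = cube([9.5, 5.5, 7]) → bbox [0,0,0] .. [9.5,5.5,7]
lo = A.lo+B.lo = [0.5+0, 13.2+0, -2.7+0] = [0.500,13.200,-2.700]
hi = A.hi+B.hi = [10.4+9.5, 14.3+5.5, 12.5+7] = [19.900,19.800,19.500]
diag = √(19.4²+6.6²+22.2²) = √912.76 = 30.212


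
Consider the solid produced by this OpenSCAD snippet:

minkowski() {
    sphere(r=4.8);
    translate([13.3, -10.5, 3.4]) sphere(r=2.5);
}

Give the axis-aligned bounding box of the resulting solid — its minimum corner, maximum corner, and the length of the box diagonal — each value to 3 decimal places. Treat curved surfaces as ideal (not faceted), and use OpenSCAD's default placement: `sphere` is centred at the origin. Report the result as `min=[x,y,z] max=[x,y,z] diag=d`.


A = translate([13.3, -10.5, 3.4]) sphere(r=2.5) → bbox [10.8,-13,0.9] .. [15.8,-8,5.9]
B = sphere(r=4.8) → bbox [-4.8,-4.8,-4.8] .. [4.8,4.8,4.8]
lo = A.lo+B.lo = [10.8-4.8, -13-4.8, 0.9-4.8] = [6.000,-17.800,-3.900]
hi = A.hi+B.hi = [15.8+4.8, -8+4.8, 5.9+4.8] = [20.600,-3.200,10.700]
diag = √(14.6²+14.6²+14.6²) = √639.48 = 25.288

min=[6.000,-17.800,-3.900] max=[20.600,-3.200,10.700] diag=25.288
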